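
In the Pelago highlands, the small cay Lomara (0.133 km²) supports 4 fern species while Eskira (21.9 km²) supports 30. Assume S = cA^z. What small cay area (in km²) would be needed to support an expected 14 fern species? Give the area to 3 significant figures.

3.18 km²

z = ln(30/4) / ln(21.9/0.133) = 2.0149 / 5.1039 = 0.3948
c = 4 / 0.133^0.3948 = 4 / 0.4509 = 8.87
A = (14/8.87)^(1/0.3948) ⇒ ln A = ln(1.578)/0.3948 = 1.1559
A = e^1.1559 ≈ 3.177 km²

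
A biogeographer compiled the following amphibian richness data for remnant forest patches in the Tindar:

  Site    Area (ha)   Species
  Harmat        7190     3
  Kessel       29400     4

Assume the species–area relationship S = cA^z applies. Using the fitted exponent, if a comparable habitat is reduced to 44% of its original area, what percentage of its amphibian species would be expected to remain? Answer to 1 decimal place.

z = ln(4/3) / ln(29400/7190) = 0.2877 / 1.4083 = 0.2043
S_new/S_old = (A_new/A_old)^z = 0.44^0.2043 = exp(0.2043 × -0.8210) = 0.8456

84.6%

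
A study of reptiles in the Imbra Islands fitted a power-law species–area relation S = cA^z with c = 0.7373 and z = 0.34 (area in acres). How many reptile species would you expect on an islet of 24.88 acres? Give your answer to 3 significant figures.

2.20

S = 0.7373 × 24.88^0.34
ln S = ln 0.7373 + 0.34 × ln 24.88 = -0.3048 + 0.34 × 3.2141 = 0.7880
S = e^0.7880 ≈ 2.199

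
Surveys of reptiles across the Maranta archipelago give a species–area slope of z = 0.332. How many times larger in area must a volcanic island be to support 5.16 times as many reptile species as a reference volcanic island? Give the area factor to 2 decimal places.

140.13

(A₂/A₁)^0.332 = 5.16, so A₂/A₁ = 5.16^(1/0.332) = 5.16^3.012
ln(A₂/A₁) = ln 5.16 / 0.332 = 1.6409 / 0.332 = 4.9426
A₂/A₁ = e^4.9426 ≈ 140.1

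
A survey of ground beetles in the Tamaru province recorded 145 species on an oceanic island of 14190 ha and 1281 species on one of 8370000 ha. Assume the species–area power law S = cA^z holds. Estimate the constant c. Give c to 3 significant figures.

5.54

z = ln(S₂/S₁) / ln(A₂/A₁) = ln(1281/145) / ln(8370000/14190) = 2.1787 / 6.3799 = 0.3415
c = S₁ / A₁^z = 145 / 14190^0.3415 = 145 / 26.17 = 5.54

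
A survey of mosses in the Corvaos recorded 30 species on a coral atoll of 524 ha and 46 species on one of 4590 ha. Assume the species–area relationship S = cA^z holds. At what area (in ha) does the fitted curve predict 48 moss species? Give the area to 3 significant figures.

z = ln(46/30) / ln(4590/524) = 0.4274 / 2.1701 = 0.1970
c = 30 / 524^0.1970 = 30 / 3.433 = 8.74
A = (48/8.74)^(1/0.1970) ⇒ ln A = ln(5.492)/0.1970 = 8.6477
A = e^8.6477 ≈ 5697 ha

5700 ha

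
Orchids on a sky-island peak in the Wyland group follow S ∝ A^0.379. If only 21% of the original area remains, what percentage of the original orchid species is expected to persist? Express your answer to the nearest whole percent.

55%

S_new/S_old = (A_new/A_old)^z = 0.21^0.379
= exp(0.379 × ln 0.21) = exp(0.379 × -1.5606) = exp(-0.5915) ≈ 0.5535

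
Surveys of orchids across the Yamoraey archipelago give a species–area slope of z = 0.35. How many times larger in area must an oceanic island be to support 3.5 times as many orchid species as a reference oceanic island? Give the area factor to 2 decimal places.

(A₂/A₁)^0.35 = 3.5, so A₂/A₁ = 3.5^(1/0.35) = 3.5^2.857
ln(A₂/A₁) = ln 3.5 / 0.35 = 1.2528 / 0.35 = 3.5793
A₂/A₁ = e^3.5793 ≈ 35.85

35.85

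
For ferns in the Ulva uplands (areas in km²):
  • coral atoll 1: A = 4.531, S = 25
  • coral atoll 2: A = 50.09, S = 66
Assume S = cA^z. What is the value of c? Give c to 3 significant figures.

13.6

z = ln(S₂/S₁) / ln(A₂/A₁) = ln(66/25) / ln(50.09/4.531) = 0.9708 / 2.4029 = 0.4040
c = S₁ / A₁^z = 25 / 4.531^0.4040 = 25 / 1.841 = 13.58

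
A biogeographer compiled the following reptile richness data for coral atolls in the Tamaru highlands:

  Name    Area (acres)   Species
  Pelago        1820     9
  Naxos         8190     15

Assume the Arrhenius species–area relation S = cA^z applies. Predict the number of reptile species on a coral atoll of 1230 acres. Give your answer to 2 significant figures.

z = ln(15/9) / ln(8190/1820) = 0.5108 / 1.5041 = 0.3396
c = 9 / 1820^0.3396 = 9 / 12.8 = 0.7031
S₃ = 0.7031 × 1230^0.3396 = 0.7031 × 11.21 ≈ 7.879

7.9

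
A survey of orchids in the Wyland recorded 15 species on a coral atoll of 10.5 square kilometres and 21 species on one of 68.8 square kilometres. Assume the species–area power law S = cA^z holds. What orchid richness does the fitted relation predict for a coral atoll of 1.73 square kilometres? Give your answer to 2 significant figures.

11

z = ln(21/15) / ln(68.8/10.5) = 0.3365 / 1.8798 = 0.1790
c = 15 / 10.5^0.1790 = 15 / 1.523 = 9.847
S₃ = 9.847 × 1.73^0.1790 = 9.847 × 1.103 ≈ 10.86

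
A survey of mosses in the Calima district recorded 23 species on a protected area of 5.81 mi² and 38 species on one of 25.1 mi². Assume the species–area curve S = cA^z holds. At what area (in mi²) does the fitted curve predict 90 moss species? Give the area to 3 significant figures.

z = ln(38/23) / ln(25.1/5.81) = 0.5021 / 1.4633 = 0.3431
c = 23 / 5.81^0.3431 = 23 / 1.829 = 12.58
A = (90/12.58)^(1/0.3431) ⇒ ln A = ln(7.157)/0.3431 = 5.7357
A = e^5.7357 ≈ 309.7 mi²

310 mi²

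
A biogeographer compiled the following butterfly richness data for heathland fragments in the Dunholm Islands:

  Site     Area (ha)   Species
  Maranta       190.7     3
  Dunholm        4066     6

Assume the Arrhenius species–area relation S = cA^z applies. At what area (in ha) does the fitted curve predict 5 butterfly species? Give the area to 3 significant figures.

1820 ha

z = ln(6/3) / ln(4066/190.7) = 0.6931 / 3.0597 = 0.2265
c = 3 / 190.7^0.2265 = 3 / 3.285 = 0.9131
A = (5/0.9131)^(1/0.2265) ⇒ ln A = ln(5.476)/0.2265 = 7.5056
A = e^7.5056 ≈ 1818 ha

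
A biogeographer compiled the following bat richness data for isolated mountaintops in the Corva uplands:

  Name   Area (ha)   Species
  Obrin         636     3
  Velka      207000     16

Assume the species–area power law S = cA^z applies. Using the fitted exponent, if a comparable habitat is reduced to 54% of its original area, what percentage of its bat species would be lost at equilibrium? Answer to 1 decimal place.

16.3%

z = ln(16/3) / ln(207000/636) = 1.6740 / 5.7853 = 0.2894
S_new/S_old = (A_new/A_old)^z = 0.54^0.2894 = exp(0.2894 × -0.6162) = 0.8367
Fraction lost = 1 − 0.8367 = 0.1633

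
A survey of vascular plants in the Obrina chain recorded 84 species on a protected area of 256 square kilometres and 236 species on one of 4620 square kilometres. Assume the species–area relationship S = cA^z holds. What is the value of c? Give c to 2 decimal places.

11.60

z = ln(S₂/S₁) / ln(A₂/A₁) = ln(236/84) / ln(4620/256) = 1.0330 / 2.8930 = 0.3571
c = S₁ / A₁^z = 84 / 256^0.3571 = 84 / 7.243 = 11.6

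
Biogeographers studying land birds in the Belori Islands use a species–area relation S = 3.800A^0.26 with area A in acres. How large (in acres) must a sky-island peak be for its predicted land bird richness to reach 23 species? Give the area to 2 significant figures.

23 = 3.8 × A^0.26  ⇒  A^0.26 = 23/3.8 = 6.053
ln A = ln(6.053) / 0.26 = 1.8005 / 0.26 = 6.9250
A = e^6.9250 ≈ 1017 acres

1000 acres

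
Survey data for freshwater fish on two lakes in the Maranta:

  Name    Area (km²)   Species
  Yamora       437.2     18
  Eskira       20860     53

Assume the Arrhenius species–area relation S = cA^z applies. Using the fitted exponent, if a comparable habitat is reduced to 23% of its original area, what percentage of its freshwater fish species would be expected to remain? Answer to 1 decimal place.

z = ln(53/18) / ln(20860/437.2) = 1.0799 / 3.8652 = 0.2794
S_new/S_old = (A_new/A_old)^z = 0.23^0.2794 = exp(0.2794 × -1.4697) = 0.6632

66.3%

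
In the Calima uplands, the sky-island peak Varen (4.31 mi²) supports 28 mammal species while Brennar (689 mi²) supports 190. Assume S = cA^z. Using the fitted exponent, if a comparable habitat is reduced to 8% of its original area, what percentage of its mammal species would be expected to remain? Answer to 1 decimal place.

38.6%

z = ln(190/28) / ln(689/4.31) = 1.9148 / 5.0743 = 0.3774
S_new/S_old = (A_new/A_old)^z = 0.08^0.3774 = exp(0.3774 × -2.5257) = 0.3855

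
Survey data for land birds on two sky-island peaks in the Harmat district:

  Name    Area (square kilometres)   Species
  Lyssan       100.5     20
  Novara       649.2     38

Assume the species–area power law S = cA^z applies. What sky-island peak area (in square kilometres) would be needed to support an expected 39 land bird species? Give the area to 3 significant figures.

700 square kilometres

z = ln(38/20) / ln(649.2/100.5) = 0.6419 / 1.8656 = 0.3441
c = 20 / 100.5^0.3441 = 20 / 4.885 = 4.094
A = (39/4.094)^(1/0.3441) ⇒ ln A = ln(9.525)/0.3441 = 6.5512
A = e^6.5512 ≈ 700.1 square kilometres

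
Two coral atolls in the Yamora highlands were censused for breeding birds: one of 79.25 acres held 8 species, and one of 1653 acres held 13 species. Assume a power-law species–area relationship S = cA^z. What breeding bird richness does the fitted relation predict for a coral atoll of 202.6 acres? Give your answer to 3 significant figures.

9.29

z = ln(13/8) / ln(1653/79.25) = 0.4855 / 3.0377 = 0.1598
c = 8 / 79.25^0.1598 = 8 / 2.011 = 3.977
S₃ = 3.977 × 202.6^0.1598 = 3.977 × 2.337 ≈ 9.295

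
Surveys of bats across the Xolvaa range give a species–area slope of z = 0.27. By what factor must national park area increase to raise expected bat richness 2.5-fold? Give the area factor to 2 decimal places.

(A₂/A₁)^0.27 = 2.5, so A₂/A₁ = 2.5^(1/0.27) = 2.5^3.704
ln(A₂/A₁) = ln 2.5 / 0.27 = 0.9163 / 0.27 = 3.3937
A₂/A₁ = e^3.3937 ≈ 29.78

29.78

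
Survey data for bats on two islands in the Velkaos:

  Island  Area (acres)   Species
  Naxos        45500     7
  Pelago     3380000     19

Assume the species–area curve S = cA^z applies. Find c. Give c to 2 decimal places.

0.58

z = ln(S₂/S₁) / ln(A₂/A₁) = ln(19/7) / ln(3380000/45500) = 0.9985 / 4.3079 = 0.2318
c = S₁ / A₁^z = 7 / 45500^0.2318 = 7 / 12.01 = 0.5827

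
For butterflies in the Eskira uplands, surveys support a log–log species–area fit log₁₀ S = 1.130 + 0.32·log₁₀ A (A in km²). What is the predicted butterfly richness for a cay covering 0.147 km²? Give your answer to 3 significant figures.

7.30

S = 13.49 × 0.147^0.32
ln S = ln 13.49 + 0.32 × ln 0.147 = 2.6019 + 0.32 × -1.9173 = 1.9884
S = e^1.9884 ≈ 7.304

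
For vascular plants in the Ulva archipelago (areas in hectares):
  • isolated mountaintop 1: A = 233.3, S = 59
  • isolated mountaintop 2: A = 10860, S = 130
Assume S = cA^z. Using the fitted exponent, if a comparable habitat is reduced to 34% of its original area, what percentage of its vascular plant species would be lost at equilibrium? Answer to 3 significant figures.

z = ln(130/59) / ln(10860/233.3) = 0.7900 / 3.8405 = 0.2057
S_new/S_old = (A_new/A_old)^z = 0.34^0.2057 = exp(0.2057 × -1.0788) = 0.801
Fraction lost = 1 − 0.801 = 0.199

19.9%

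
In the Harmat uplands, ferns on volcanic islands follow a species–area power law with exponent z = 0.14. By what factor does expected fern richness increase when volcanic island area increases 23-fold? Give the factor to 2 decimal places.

1.55

S₂/S₁ = (A₂/A₁)^z = 23^0.14
ln(S₂/S₁) = 0.14 × ln 23 = 0.14 × 3.1355 = 0.4390
S₂/S₁ = e^0.4390 ≈ 1.551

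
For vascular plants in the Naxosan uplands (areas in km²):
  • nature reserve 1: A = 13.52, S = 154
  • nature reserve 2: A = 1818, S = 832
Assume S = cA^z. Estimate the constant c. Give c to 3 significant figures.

z = ln(S₂/S₁) / ln(A₂/A₁) = ln(832/154) / ln(1818/13.52) = 1.6869 / 4.9013 = 0.3442
c = S₁ / A₁^z = 154 / 13.52^0.3442 = 154 / 2.45 = 62.85

62.8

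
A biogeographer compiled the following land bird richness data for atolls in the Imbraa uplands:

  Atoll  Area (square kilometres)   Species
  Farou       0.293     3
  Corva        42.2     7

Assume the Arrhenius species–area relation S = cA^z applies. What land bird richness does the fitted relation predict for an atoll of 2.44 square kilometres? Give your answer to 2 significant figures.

z = ln(7/3) / ln(42.2/0.293) = 0.8473 / 4.9700 = 0.1705
c = 3 / 0.293^0.1705 = 3 / 0.8112 = 3.698
S₃ = 3.698 × 2.44^0.1705 = 3.698 × 1.164 ≈ 4.306

4.3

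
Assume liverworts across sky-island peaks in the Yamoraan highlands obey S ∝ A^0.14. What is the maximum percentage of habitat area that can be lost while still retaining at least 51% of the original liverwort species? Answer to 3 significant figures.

Need (A_new/A_old)^0.14 = 0.51, so A_new/A_old = 0.51^(1/0.14) = 0.51^7.143
ln(A_new/A_old) = ln 0.51 / 0.14 = -0.6733 / 0.14 = -4.8096
A_new/A_old = e^-4.8096 ≈ 0.008151
Fraction that can be lost = 1 − 0.008151 = 0.9918

99.2%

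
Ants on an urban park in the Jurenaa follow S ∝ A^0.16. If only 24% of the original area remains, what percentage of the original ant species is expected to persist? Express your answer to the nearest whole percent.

S_new/S_old = (A_new/A_old)^z = 0.24^0.16
= exp(0.16 × ln 0.24) = exp(0.16 × -1.4271) = exp(-0.2283) ≈ 0.7959

80%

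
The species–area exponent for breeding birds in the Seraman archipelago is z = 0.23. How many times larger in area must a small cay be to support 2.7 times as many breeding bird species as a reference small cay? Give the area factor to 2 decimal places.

75.07

(A₂/A₁)^0.23 = 2.7, so A₂/A₁ = 2.7^(1/0.23) = 2.7^4.348
ln(A₂/A₁) = ln 2.7 / 0.23 = 0.9933 / 0.23 = 4.3185
A₂/A₁ = e^4.3185 ≈ 75.07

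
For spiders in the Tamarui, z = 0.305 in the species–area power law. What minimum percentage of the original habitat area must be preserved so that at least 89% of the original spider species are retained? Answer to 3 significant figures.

Need (A_new/A_old)^0.305 = 0.89, so A_new/A_old = 0.89^(1/0.305) = 0.89^3.279
ln(A_new/A_old) = ln 0.89 / 0.305 = -0.1165 / 0.305 = -0.3821
A_new/A_old = e^-0.3821 ≈ 0.6824

68.2%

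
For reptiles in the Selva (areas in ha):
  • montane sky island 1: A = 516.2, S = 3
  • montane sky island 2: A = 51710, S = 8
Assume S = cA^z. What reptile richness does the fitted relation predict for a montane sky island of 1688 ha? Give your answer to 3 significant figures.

z = ln(8/3) / ln(51710/516.2) = 0.9808 / 4.6069 = 0.2129
c = 3 / 516.2^0.2129 = 3 / 3.781 = 0.7935
S₃ = 0.7935 × 1688^0.2129 = 0.7935 × 4.865 ≈ 3.861

3.86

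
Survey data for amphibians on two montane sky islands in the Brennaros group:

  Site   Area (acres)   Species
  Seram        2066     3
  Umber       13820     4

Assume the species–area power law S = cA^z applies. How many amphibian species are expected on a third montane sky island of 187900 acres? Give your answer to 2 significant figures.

5.9

z = ln(4/3) / ln(13820/2066) = 0.2877 / 1.9005 = 0.1514
c = 3 / 2066^0.1514 = 3 / 3.176 = 0.9447
S₃ = 0.9447 × 187900^0.1514 = 0.9447 × 6.285 ≈ 5.938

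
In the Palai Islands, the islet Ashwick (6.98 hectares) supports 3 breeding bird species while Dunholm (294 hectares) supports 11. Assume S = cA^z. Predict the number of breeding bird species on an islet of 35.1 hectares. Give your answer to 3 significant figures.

z = ln(11/3) / ln(294/6.98) = 1.2993 / 3.7405 = 0.3474
c = 3 / 6.98^0.3474 = 3 / 1.964 = 1.528
S₃ = 1.528 × 35.1^0.3474 = 1.528 × 3.442 ≈ 5.257

5.26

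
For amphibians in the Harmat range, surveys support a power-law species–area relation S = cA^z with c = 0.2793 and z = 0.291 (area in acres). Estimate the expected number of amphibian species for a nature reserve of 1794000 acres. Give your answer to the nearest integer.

18 species

S = 0.2793 × 1794000^0.291
ln S = ln 0.2793 + 0.291 × ln 1794000 = -1.2755 + 0.291 × 14.4000 = 2.9149
S = e^2.9149 ≈ 18.45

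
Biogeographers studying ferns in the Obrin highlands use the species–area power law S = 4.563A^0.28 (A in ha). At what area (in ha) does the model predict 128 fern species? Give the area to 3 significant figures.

128 = 4.563 × A^0.28  ⇒  A^0.28 = 128/4.563 = 28.05
ln A = ln(28.05) / 0.28 = 3.3340 / 0.28 = 11.9073
A = e^11.9073 ≈ 148349 ha

148000 ha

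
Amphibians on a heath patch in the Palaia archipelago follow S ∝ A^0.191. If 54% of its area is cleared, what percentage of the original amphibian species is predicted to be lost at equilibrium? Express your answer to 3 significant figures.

S_new/S_old = (A_new/A_old)^z = 0.46^0.191
= exp(0.191 × ln 0.46) = exp(0.191 × -0.7765) = exp(-0.1483) ≈ 0.8622
Fraction lost = 1 − 0.8622 = 0.1378

13.8%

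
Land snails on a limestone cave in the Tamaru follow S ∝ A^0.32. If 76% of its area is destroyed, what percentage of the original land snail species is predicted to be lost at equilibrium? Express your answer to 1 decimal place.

S_new/S_old = (A_new/A_old)^z = 0.24^0.32
= exp(0.32 × ln 0.24) = exp(0.32 × -1.4271) = exp(-0.4567) ≈ 0.6334
Fraction lost = 1 − 0.6334 = 0.3666

36.7%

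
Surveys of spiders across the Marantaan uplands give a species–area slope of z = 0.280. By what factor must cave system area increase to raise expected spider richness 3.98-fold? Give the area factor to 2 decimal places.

(A₂/A₁)^0.28 = 3.98, so A₂/A₁ = 3.98^(1/0.28) = 3.98^3.571
ln(A₂/A₁) = ln 3.98 / 0.28 = 1.3813 / 0.28 = 4.9331
A₂/A₁ = e^4.9331 ≈ 138.8

138.82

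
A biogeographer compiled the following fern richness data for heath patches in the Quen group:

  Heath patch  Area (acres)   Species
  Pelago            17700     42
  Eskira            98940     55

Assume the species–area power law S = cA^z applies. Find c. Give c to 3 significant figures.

9.07

z = ln(S₂/S₁) / ln(A₂/A₁) = ln(55/42) / ln(98940/17700) = 0.2697 / 1.7209 = 0.1567
c = S₁ / A₁^z = 42 / 17700^0.1567 = 42 / 4.631 = 9.07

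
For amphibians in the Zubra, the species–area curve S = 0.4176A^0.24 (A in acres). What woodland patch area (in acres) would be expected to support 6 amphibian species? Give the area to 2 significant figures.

6 = 0.4176 × A^0.24  ⇒  A^0.24 = 6/0.4176 = 14.37
ln A = ln(14.37) / 0.24 = 2.6650 / 0.24 = 11.1041
A = e^11.1041 ≈ 66445 acres

66000 acres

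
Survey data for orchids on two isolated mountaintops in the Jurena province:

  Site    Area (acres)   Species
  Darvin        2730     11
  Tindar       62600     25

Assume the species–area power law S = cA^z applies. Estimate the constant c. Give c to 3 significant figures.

1.38

z = ln(S₂/S₁) / ln(A₂/A₁) = ln(25/11) / ln(62600/2730) = 0.8210 / 3.1325 = 0.2621
c = S₁ / A₁^z = 11 / 2730^0.2621 = 11 / 7.954 = 1.383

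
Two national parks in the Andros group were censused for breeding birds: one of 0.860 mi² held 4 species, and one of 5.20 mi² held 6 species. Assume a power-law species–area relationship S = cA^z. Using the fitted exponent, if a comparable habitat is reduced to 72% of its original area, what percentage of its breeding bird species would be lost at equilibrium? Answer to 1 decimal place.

7.1%

z = ln(6/4) / ln(5.2/0.86) = 0.4055 / 1.7995 = 0.2253
S_new/S_old = (A_new/A_old)^z = 0.72^0.2253 = exp(0.2253 × -0.3285) = 0.9287
Fraction lost = 1 − 0.9287 = 0.07135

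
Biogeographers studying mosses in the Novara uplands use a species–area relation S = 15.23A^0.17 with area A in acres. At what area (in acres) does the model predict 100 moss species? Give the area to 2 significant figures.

64000 acres

100 = 15.23 × A^0.17  ⇒  A^0.17 = 100/15.23 = 6.566
ln A = ln(6.566) / 0.17 = 1.8819 / 0.17 = 11.0700
A = e^11.0700 ≈ 64217 acres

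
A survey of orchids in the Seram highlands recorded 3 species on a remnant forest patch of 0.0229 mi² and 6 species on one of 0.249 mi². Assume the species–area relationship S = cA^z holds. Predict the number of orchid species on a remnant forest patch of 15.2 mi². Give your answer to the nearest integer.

20

z = ln(6/3) / ln(0.249/0.0229) = 0.6931 / 2.3863 = 0.2905
c = 3 / 0.0229^0.2905 = 3 / 0.3339 = 8.985
S₃ = 8.985 × 15.2^0.2905 = 8.985 × 2.204 ≈ 19.81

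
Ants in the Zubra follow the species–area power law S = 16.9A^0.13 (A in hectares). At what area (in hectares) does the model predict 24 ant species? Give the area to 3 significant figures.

14.9 hectares

24 = 16.9 × A^0.13  ⇒  A^0.13 = 24/16.9 = 1.42
ln A = ln(1.42) / 0.13 = 0.3507 / 0.13 = 2.6980
A = e^2.6980 ≈ 14.85 hectares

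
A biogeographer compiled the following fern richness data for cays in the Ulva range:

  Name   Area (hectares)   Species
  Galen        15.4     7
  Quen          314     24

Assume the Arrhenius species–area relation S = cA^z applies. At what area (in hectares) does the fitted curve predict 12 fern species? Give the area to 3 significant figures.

57.6 hectares

z = ln(24/7) / ln(314/15.4) = 1.2321 / 3.0150 = 0.4087
c = 7 / 15.4^0.4087 = 7 / 3.057 = 2.29
A = (12/2.29)^(1/0.4087) ⇒ ln A = ln(5.241)/0.4087 = 4.0533
A = e^4.0533 ≈ 57.59 hectares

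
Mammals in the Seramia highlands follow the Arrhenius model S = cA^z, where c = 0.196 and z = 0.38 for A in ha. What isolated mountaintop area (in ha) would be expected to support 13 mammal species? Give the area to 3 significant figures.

13 = 0.196 × A^0.38  ⇒  A^0.38 = 13/0.196 = 66.33
ln A = ln(66.33) / 0.38 = 4.1946 / 0.38 = 11.0384
A = e^11.0384 ≈ 62218 ha

62200 ha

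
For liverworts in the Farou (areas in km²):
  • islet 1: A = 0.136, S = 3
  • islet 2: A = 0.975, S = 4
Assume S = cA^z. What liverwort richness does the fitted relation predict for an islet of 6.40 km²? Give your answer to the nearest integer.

5

z = ln(4/3) / ln(0.975/0.136) = 0.2877 / 1.9698 = 0.1460
c = 3 / 0.136^0.1460 = 3 / 0.7472 = 4.015
S₃ = 4.015 × 6.4^0.1460 = 4.015 × 1.311 ≈ 5.265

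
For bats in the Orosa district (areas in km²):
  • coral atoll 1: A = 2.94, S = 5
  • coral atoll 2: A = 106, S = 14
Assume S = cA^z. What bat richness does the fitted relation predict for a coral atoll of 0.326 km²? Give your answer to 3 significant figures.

z = ln(14/5) / ln(106/2.94) = 1.0296 / 3.5850 = 0.2872
c = 5 / 2.94^0.2872 = 5 / 1.363 = 3.668
S₃ = 3.668 × 0.326^0.2872 = 3.668 × 0.7248 ≈ 2.659

2.66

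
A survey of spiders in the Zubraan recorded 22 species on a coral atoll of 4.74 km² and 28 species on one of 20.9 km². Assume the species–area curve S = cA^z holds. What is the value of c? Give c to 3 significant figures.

17.1

z = ln(S₂/S₁) / ln(A₂/A₁) = ln(28/22) / ln(20.9/4.74) = 0.2412 / 1.4837 = 0.1625
c = S₁ / A₁^z = 22 / 4.74^0.1625 = 22 / 1.288 = 17.08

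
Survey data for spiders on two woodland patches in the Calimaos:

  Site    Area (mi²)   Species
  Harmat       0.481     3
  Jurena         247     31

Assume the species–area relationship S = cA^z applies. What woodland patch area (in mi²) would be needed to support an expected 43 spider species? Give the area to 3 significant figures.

592 mi²

z = ln(31/3) / ln(247/0.481) = 2.3354 / 6.2413 = 0.3742
c = 3 / 0.481^0.3742 = 3 / 0.7604 = 3.945
A = (43/3.945)^(1/0.3742) ⇒ ln A = ln(10.9)/0.3742 = 6.3839
A = e^6.3839 ≈ 592.2 mi²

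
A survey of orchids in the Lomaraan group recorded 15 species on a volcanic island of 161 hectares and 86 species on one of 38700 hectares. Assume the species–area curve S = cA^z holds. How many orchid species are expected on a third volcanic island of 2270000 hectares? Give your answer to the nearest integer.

315

z = ln(86/15) / ln(38700/161) = 1.7463 / 5.4822 = 0.3185
c = 15 / 161^0.3185 = 15 / 5.046 = 2.973
S₃ = 2.973 × 2270000^0.3185 = 2.973 × 105.8 ≈ 314.6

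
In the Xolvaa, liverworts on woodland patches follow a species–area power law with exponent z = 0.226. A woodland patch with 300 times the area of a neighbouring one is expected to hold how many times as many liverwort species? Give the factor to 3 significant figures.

S₂/S₁ = (A₂/A₁)^z = 300^0.226
ln(S₂/S₁) = 0.226 × ln 300 = 0.226 × 5.7038 = 1.2891
S₂/S₁ = e^1.2891 ≈ 3.629

3.63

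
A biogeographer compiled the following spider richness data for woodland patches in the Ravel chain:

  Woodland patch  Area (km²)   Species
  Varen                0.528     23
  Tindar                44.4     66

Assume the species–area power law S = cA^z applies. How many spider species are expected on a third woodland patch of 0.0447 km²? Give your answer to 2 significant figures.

13

z = ln(66/23) / ln(44.4/0.528) = 1.0542 / 4.4319 = 0.2379
c = 23 / 0.528^0.2379 = 23 / 0.8591 = 26.77
S₃ = 26.77 × 0.0447^0.2379 = 26.77 × 0.4775 ≈ 12.78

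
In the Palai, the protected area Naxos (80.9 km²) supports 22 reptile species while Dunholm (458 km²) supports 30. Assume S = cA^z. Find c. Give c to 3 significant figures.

z = ln(S₂/S₁) / ln(A₂/A₁) = ln(30/22) / ln(458/80.9) = 0.3102 / 1.7337 = 0.1789
c = S₁ / A₁^z = 22 / 80.9^0.1789 = 22 / 2.195 = 10.03

10.0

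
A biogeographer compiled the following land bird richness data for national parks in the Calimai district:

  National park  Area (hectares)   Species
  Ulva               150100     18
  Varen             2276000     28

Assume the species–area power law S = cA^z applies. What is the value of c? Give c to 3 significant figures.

z = ln(S₂/S₁) / ln(A₂/A₁) = ln(28/18) / ln(2276000/150100) = 0.4418 / 2.7189 = 0.1625
c = S₁ / A₁^z = 18 / 150100^0.1625 = 18 / 6.937 = 2.595

2.59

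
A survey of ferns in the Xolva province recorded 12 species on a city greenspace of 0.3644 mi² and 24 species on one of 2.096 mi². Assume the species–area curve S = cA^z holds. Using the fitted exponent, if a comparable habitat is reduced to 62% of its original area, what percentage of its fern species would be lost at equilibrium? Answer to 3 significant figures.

17.3%

z = ln(24/12) / ln(2.096/0.3644) = 0.6931 / 1.7495 = 0.3962
S_new/S_old = (A_new/A_old)^z = 0.62^0.3962 = exp(0.3962 × -0.4780) = 0.8275
Fraction lost = 1 − 0.8275 = 0.1725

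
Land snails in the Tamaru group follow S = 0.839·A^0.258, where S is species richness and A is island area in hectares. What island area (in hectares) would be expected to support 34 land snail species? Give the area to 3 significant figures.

34 = 0.839 × A^0.258  ⇒  A^0.258 = 34/0.839 = 40.52
ln A = ln(40.52) / 0.258 = 3.7019 / 0.258 = 14.3485
A = e^14.3485 ≈ 1703967 hectares

1700000 hectares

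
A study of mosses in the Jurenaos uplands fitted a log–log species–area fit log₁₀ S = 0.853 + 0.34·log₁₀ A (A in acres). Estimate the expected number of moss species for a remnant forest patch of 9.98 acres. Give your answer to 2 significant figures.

S = 7.129 × 9.98^0.34 = 7.129 × 2.186 ≈ 15.58

16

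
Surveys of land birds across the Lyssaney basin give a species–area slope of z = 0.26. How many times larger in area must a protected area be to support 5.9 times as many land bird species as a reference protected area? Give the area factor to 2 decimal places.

(A₂/A₁)^0.26 = 5.9, so A₂/A₁ = 5.9^(1/0.26) = 5.9^3.846
ln(A₂/A₁) = ln 5.9 / 0.26 = 1.7750 / 0.26 = 6.8267
A₂/A₁ = e^6.8267 ≈ 922.2

922.18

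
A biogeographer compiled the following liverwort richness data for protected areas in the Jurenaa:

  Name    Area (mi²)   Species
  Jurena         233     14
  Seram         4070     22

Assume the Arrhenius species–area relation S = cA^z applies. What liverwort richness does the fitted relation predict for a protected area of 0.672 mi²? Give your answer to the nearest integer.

6

z = ln(22/14) / ln(4070/233) = 0.4520 / 2.8604 = 0.1580
c = 14 / 233^0.1580 = 14 / 2.366 = 5.916
S₃ = 5.916 × 0.672^0.1580 = 5.916 × 0.9391 ≈ 5.556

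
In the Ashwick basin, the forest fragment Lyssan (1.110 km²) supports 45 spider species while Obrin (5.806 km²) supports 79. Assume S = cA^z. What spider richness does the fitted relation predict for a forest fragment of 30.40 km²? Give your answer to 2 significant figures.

z = ln(79/45) / ln(5.806/1.11) = 0.5628 / 1.6545 = 0.3401
c = 45 / 1.11^0.3401 = 45 / 1.036 = 43.43
S₃ = 43.43 × 30.4^0.3401 = 43.43 × 3.194 ≈ 138.7

140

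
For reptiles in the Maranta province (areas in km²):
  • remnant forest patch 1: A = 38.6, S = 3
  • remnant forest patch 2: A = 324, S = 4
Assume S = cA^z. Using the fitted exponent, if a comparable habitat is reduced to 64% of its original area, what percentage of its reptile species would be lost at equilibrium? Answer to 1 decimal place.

5.9%

z = ln(4/3) / ln(324/38.6) = 0.2877 / 2.1275 = 0.1352
S_new/S_old = (A_new/A_old)^z = 0.64^0.1352 = exp(0.1352 × -0.4463) = 0.9414
Fraction lost = 1 − 0.9414 = 0.05856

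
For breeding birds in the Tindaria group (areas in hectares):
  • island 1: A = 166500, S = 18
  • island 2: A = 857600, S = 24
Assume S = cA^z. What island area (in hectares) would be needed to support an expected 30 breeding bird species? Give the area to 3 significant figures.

z = ln(24/18) / ln(857600/166500) = 0.2877 / 1.6391 = 0.1755
c = 18 / 166500^0.1755 = 18 / 8.249 = 2.182
A = (30/2.182)^(1/0.1755) ⇒ ln A = ln(13.75)/0.1755 = 14.9333
A = e^14.9333 ≈ 3058120 hectares

3060000 hectares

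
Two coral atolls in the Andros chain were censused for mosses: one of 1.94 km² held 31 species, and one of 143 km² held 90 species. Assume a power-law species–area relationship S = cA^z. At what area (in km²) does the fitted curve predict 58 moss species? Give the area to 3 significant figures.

24.3 km²

z = ln(90/31) / ln(143/1.94) = 1.0658 / 4.3002 = 0.2479
c = 31 / 1.94^0.2479 = 31 / 1.179 = 26.3
A = (58/26.3)^(1/0.2479) ⇒ ln A = ln(2.205)/0.2479 = 3.1902
A = e^3.1902 ≈ 24.29 km²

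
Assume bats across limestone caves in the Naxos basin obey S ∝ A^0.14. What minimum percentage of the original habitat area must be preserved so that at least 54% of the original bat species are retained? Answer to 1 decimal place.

1.2%

Need (A_new/A_old)^0.14 = 0.54, so A_new/A_old = 0.54^(1/0.14) = 0.54^7.143
ln(A_new/A_old) = ln 0.54 / 0.14 = -0.6162 / 0.14 = -4.4013
A_new/A_old = e^-4.4013 ≈ 0.01226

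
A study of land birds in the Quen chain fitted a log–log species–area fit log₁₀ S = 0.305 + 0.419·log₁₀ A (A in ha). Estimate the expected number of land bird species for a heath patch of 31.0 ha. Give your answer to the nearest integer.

S = 2.018 × 31^0.419
ln S = ln 2.018 + 0.419 × ln 31 = 0.7023 + 0.419 × 3.4340 = 2.1411
S = e^2.1411 ≈ 8.509

9 species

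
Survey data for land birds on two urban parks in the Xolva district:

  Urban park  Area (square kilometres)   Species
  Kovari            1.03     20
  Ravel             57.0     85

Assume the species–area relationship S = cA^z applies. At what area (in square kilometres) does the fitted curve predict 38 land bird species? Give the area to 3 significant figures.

6.11 square kilometres

z = ln(85/20) / ln(57/1.03) = 1.4469 / 4.0135 = 0.3605
c = 20 / 1.03^0.3605 = 20 / 1.011 = 19.79
A = (38/19.79)^(1/0.3605) ⇒ ln A = ln(1.92)/0.3605 = 1.8099
A = e^1.8099 ≈ 6.11 square kilometres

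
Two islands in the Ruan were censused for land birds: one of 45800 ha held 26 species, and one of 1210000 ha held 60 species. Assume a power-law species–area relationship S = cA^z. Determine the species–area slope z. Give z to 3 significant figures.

Taking logs: ln S = ln c + z ln A, so z = (ln S₂ − ln S₁)/(ln A₂ − ln A₁).
z = ln(60/26) / ln(1210000/45800) = ln(2.308) / ln(26.42) = 0.8362 / 3.2741 = 0.2554

0.255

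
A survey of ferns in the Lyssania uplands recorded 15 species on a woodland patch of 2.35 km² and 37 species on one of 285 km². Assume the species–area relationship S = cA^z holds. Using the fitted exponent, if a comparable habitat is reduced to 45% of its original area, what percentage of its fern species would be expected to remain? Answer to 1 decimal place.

86.0%

z = ln(37/15) / ln(285/2.35) = 0.9029 / 4.7981 = 0.1882
S_new/S_old = (A_new/A_old)^z = 0.45^0.1882 = exp(0.1882 × -0.7985) = 0.8605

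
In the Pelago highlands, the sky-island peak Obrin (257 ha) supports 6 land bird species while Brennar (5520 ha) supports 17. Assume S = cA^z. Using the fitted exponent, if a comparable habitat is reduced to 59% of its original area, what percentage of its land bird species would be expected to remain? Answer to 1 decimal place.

z = ln(17/6) / ln(5520/257) = 1.0415 / 3.0671 = 0.3396
S_new/S_old = (A_new/A_old)^z = 0.59^0.3396 = exp(0.3396 × -0.5276) = 0.836

83.6%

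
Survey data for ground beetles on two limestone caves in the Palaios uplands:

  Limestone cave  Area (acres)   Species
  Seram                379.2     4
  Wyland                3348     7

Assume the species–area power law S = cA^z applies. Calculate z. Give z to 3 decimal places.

0.257

Taking logs: ln S = ln c + z ln A, so z = (ln S₂ − ln S₁)/(ln A₂ − ln A₁).
z = ln(7/4) / ln(3348/379.2) = ln(1.75) / ln(8.829) = 0.5596 / 2.1781 = 0.2569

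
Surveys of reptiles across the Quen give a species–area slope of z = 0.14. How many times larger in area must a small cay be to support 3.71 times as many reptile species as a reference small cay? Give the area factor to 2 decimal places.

(A₂/A₁)^0.14 = 3.71, so A₂/A₁ = 3.71^(1/0.14) = 3.71^7.143
ln(A₂/A₁) = ln 3.71 / 0.14 = 1.3110 / 0.14 = 9.3645
A₂/A₁ = e^9.3645 ≈ 11667

11666.93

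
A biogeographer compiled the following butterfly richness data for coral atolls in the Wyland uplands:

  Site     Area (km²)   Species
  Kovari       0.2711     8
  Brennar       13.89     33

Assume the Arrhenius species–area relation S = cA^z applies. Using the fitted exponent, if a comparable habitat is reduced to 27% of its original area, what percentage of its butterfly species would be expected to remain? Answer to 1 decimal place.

62.4%

z = ln(33/8) / ln(13.89/0.2711) = 1.4171 / 3.9364 = 0.3600
S_new/S_old = (A_new/A_old)^z = 0.27^0.3600 = exp(0.3600 × -1.3093) = 0.6242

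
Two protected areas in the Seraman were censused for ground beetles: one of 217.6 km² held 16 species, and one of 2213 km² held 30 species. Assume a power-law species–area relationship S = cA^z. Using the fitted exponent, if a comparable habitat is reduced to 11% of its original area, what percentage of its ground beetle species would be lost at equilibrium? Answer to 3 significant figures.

z = ln(30/16) / ln(2213/217.6) = 0.6286 / 2.3194 = 0.2710
S_new/S_old = (A_new/A_old)^z = 0.11^0.2710 = exp(0.2710 × -2.2073) = 0.5498
Fraction lost = 1 − 0.5498 = 0.4502

45.0%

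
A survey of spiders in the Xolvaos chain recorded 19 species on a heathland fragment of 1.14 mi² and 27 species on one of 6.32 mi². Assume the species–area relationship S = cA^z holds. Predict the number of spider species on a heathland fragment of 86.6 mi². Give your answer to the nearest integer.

z = ln(27/19) / ln(6.32/1.14) = 0.3514 / 1.7127 = 0.2052
c = 19 / 1.14^0.2052 = 19 / 1.027 = 18.5
S₃ = 18.5 × 86.6^0.2052 = 18.5 × 2.498 ≈ 46.2

46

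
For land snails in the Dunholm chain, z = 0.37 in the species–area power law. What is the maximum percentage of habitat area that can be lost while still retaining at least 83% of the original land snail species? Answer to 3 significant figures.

39.6%

Need (A_new/A_old)^0.37 = 0.83, so A_new/A_old = 0.83^(1/0.37) = 0.83^2.703
ln(A_new/A_old) = ln 0.83 / 0.37 = -0.1863 / 0.37 = -0.5036
A_new/A_old = e^-0.5036 ≈ 0.6044
Fraction that can be lost = 1 − 0.6044 = 0.3956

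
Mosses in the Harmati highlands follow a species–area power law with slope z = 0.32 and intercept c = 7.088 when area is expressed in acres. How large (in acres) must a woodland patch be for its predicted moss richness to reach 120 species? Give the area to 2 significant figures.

6900 acres

120 = 7.088 × A^0.32  ⇒  A^0.32 = 120/7.088 = 16.93
ln A = ln(16.93) / 0.32 = 2.8291 / 0.32 = 8.8409
A = e^8.8409 ≈ 6911 acres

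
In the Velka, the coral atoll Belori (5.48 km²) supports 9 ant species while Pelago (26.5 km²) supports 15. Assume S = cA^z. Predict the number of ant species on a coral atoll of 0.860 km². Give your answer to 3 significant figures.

z = ln(15/9) / ln(26.5/5.48) = 0.5108 / 1.5760 = 0.3241
c = 9 / 5.48^0.3241 = 9 / 1.736 = 5.185
S₃ = 5.185 × 0.86^0.3241 = 5.185 × 0.9523 ≈ 4.938

4.94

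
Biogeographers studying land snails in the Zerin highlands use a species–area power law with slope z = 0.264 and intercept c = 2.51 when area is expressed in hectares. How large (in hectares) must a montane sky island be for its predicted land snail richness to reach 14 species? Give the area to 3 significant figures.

672 hectares

14 = 2.51 × A^0.264  ⇒  A^0.264 = 14/2.51 = 5.578
ln A = ln(5.578) / 0.264 = 1.7188 / 0.264 = 6.5105
A = e^6.5105 ≈ 672.2 hectares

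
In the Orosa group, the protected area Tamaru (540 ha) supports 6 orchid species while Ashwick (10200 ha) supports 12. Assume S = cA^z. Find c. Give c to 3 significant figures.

z = ln(S₂/S₁) / ln(A₂/A₁) = ln(12/6) / ln(10200/540) = 0.6931 / 2.9386 = 0.2359
c = S₁ / A₁^z = 6 / 540^0.2359 = 6 / 4.411 = 1.36

1.36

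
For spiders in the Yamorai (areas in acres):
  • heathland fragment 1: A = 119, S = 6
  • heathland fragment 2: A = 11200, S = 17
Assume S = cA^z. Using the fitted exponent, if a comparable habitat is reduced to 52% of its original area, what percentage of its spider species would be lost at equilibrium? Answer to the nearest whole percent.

14%

z = ln(17/6) / ln(11200/119) = 1.0415 / 4.5445 = 0.2292
S_new/S_old = (A_new/A_old)^z = 0.52^0.2292 = exp(0.2292 × -0.6539) = 0.8608
Fraction lost = 1 − 0.8608 = 0.1392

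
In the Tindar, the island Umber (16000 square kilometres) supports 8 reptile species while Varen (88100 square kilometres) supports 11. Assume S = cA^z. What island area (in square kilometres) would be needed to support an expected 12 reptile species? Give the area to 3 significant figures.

140000 square kilometres

z = ln(11/8) / ln(88100/16000) = 0.3185 / 1.7059 = 0.1867
c = 8 / 16000^0.1867 = 8 / 6.093 = 1.313
A = (12/1.313)^(1/0.1867) ⇒ ln A = ln(9.139)/0.1867 = 11.8523
A = e^11.8523 ≈ 140411 square kilometres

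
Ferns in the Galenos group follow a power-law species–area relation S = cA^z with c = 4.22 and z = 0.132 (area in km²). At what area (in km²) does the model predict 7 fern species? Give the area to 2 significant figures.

7 = 4.22 × A^0.132  ⇒  A^0.132 = 7/4.22 = 1.659
ln A = ln(1.659) / 0.132 = 0.5061 / 0.132 = 3.8339
A = e^3.8339 ≈ 46.24 km²

46 km²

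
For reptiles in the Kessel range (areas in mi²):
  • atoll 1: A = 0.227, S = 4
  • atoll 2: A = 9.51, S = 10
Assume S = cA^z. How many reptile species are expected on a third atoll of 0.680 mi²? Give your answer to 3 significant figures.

z = ln(10/4) / ln(9.51/0.227) = 0.9163 / 3.7351 = 0.2453
c = 4 / 0.227^0.2453 = 4 / 0.6951 = 5.755
S₃ = 5.755 × 0.68^0.2453 = 5.755 × 0.9097 ≈ 5.235

5.24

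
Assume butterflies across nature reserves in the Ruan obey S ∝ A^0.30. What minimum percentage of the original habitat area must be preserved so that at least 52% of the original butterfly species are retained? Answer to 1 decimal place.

Need (A_new/A_old)^0.3 = 0.52, so A_new/A_old = 0.52^(1/0.3) = 0.52^3.333
ln(A_new/A_old) = ln 0.52 / 0.3 = -0.6539 / 0.3 = -2.1798
A_new/A_old = e^-2.1798 ≈ 0.1131

11.3%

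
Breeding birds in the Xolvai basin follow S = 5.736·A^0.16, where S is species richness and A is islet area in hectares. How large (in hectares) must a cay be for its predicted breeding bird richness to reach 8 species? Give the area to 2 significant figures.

8.0 hectares

8 = 5.736 × A^0.16  ⇒  A^0.16 = 8/5.736 = 1.395
ln A = ln(1.395) / 0.16 = 0.3327 / 0.16 = 2.0792
A = e^2.0792 ≈ 7.998 hectares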